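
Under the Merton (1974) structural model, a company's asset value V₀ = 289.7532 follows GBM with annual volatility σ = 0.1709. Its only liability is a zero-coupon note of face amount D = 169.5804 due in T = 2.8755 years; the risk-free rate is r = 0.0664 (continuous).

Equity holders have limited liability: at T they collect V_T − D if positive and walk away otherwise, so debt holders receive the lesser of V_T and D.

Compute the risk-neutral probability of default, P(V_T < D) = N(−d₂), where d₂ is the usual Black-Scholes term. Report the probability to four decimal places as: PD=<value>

PD=0.0091

d₁ = [ln(V₀/D) + (r + σ²/2)T] / (σ√T)
   = [ln(289.7532/169.5804) + (0.0664 + 0.5·0.1709²)·2.8755] / (0.1709·√2.8755)
   = [0.535702 + 0.232925] / 0.289800 = 2.652267
d₂ = d₁ − σ√T = 2.652267 − 0.289800 = 2.362467
risk-neutral PD = N(−d₂) = N(-2.362467) = 0.009077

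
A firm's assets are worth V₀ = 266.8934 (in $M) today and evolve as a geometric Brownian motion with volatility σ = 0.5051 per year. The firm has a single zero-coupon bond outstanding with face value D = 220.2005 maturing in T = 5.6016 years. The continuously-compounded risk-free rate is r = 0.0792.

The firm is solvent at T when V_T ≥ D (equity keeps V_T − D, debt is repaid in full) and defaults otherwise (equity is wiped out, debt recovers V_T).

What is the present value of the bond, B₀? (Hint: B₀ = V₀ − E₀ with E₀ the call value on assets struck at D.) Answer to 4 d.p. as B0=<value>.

d₁ = [ln(V₀/D) + (r + σ²/2)T] / (σ√T)
   = [ln(266.8934/220.2005) + (0.0792 + 0.5·0.5051²)·5.6016] / (0.5051·√5.6016)
   = [0.192311 + 1.158204] / 1.195456 = 1.129707
d₂ = d₁ − σ√T = 1.129707 − 1.195456 = -0.065748
N(d₁) = 0.870700,  N(d₂) = 0.473789,  e^(−rT) = 0.641692
E₀ = V₀·N(d₁) − D·e^(−rT)·N(d₂)
   = 266.8934·0.870700 − 220.2005·0.641692·0.473789 = 165.437299
B₀ = V₀ − E₀ = 266.8934 − 165.437299 = 101.456101

B0=101.4561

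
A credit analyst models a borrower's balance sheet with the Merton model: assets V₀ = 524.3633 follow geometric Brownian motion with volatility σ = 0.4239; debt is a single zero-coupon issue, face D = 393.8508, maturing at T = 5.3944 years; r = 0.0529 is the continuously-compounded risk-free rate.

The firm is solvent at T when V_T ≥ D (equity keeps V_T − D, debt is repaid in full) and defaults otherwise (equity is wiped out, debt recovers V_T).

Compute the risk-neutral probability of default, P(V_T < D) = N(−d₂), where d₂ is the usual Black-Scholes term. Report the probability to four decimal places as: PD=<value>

d₁ = [ln(V₀/D) + (r + σ²/2)T] / (σ√T)
   = [ln(524.3633/393.8508) + (0.0529 + 0.5·0.4239²)·5.3944] / (0.4239·√5.3944)
   = [0.286213 + 0.770027] / 0.984544 = 1.072821
d₂ = d₁ − σ√T = 1.072821 − 0.984544 = 0.088278
risk-neutral PD = N(−d₂) = N(-0.088278) = 0.464828

PD=0.4648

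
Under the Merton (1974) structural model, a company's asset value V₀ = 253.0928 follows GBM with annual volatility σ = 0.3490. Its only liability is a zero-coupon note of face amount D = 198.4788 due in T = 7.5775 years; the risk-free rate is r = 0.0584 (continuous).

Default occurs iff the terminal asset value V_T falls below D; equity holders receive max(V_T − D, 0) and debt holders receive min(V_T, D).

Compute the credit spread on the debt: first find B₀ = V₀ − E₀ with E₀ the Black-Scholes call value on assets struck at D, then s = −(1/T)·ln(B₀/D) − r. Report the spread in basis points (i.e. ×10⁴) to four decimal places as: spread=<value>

spread=257.1314

d₁ = [ln(V₀/D) + (r + σ²/2)T] / (σ√T)
   = [ln(253.0928/198.4788) + (0.0584 + 0.5·0.3490²)·7.5775] / (0.3490·√7.5775)
   = [0.243074 + 0.904000] / 0.960701 = 1.193996
d₂ = d₁ − σ√T = 1.193996 − 0.960701 = 0.233295
N(d₁) = 0.883760,  N(d₂) = 0.592234,  e^(−rT) = 0.642412
E₀ = V₀·N(d₁) − D·e^(−rT)·N(d₂)
   = 253.0928·0.883760 − 198.4788·0.642412·0.592234 = 148.160541
B₀ = V₀ − E₀ = 253.0928 − 148.160541 = 104.932259
spread = −(1/T)·ln(B₀/D) − r = −(1/7.5775)·ln(104.932259/198.4788) − 0.0584 = 0.02571314
in basis points: 0.02571314 × 10⁴ = 257.1314 bp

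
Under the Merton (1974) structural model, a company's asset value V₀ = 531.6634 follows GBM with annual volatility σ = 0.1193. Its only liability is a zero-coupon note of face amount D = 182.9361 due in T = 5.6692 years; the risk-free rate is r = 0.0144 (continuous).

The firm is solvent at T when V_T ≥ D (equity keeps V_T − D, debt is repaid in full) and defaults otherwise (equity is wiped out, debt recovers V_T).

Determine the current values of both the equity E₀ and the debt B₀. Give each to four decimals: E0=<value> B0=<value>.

d₁ = [ln(V₀/D) + (r + σ²/2)T] / (σ√T)
   = [ln(531.6634/182.9361) + (0.0144 + 0.5·0.1193²)·5.6692] / (0.1193·√5.6692)
   = [1.066874 + 0.121980] / 0.284054 = 4.185304
d₂ = d₁ − σ√T = 4.185304 − 0.284054 = 3.901250
N(d₁) = 0.999986,  N(d₂) = 0.999952,  e^(−rT) = 0.921607
E₀ = V₀·N(d₁) − D·e^(−rT)·N(d₂)
   = 531.6634·0.999986 − 182.9361·0.921607·0.999952 = 363.068721
B₀ = V₀ − E₀ = 531.6634 − 363.068721 = 168.594679

E0=363.0687 B0=168.5947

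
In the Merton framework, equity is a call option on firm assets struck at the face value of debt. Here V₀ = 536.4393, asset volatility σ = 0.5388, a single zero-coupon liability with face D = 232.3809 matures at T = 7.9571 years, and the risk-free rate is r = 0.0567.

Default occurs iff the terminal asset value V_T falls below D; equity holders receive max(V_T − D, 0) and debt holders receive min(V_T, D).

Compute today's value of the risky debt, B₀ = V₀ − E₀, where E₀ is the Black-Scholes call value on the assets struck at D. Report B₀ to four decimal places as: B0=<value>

d₁ = [ln(V₀/D) + (r + σ²/2)T] / (σ√T)
   = [ln(536.4393/232.3809) + (0.0567 + 0.5·0.5388²)·7.9571] / (0.5388·√7.9571)
   = [0.836576 + 1.606162] / 1.519865 = 1.607207
d₂ = d₁ − σ√T = 1.607207 − 1.519865 = 0.087342
N(d₁) = 0.945996,  N(d₂) = 0.534800,  e^(−rT) = 0.636884
E₀ = V₀·N(d₁) − D·e^(−rT)·N(d₂)
   = 536.4393·0.945996 − 232.3809·0.636884·0.534800 = 428.318903
B₀ = V₀ − E₀ = 536.4393 − 428.318903 = 108.120397

B0=108.1204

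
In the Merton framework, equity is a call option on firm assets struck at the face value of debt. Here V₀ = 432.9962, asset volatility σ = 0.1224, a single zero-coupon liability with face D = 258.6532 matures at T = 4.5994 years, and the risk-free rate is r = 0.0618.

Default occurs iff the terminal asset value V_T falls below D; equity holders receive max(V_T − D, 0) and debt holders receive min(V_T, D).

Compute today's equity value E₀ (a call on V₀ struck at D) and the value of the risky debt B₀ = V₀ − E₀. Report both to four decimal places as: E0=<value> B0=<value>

E0=238.3626 B0=194.6336

d₁ = [ln(V₀/D) + (r + σ²/2)T] / (σ√T)
   = [ln(432.9962/258.6532) + (0.0618 + 0.5·0.1224²)·4.5994] / (0.1224·√4.5994)
   = [0.515241 + 0.318696] / 0.262502 = 3.176884
d₂ = d₁ − σ√T = 3.176884 − 0.262502 = 2.914382
N(d₁) = 0.999256,  N(d₂) = 0.998218,  e^(−rT) = 0.752584
E₀ = V₀·N(d₁) − D·e^(−rT)·N(d₂)
   = 432.9962·0.999256 − 258.6532·0.752584·0.998218 = 238.362572
B₀ = V₀ − E₀ = 432.9962 − 238.362572 = 194.633628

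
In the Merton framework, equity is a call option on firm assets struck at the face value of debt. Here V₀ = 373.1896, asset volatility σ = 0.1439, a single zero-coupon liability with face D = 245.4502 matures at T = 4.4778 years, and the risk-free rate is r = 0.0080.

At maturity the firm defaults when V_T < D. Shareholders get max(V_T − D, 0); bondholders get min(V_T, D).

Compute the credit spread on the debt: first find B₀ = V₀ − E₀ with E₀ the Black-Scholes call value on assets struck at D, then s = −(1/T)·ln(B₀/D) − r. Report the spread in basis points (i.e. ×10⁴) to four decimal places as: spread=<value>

spread=25.3156

d₁ = [ln(V₀/D) + (r + σ²/2)T] / (σ√T)
   = [ln(373.1896/245.4502) + (0.0080 + 0.5·0.1439²)·4.4778] / (0.1439·√4.4778)
   = [0.418993 + 0.082184] / 0.304504 = 1.645877
d₂ = d₁ − σ√T = 1.645877 − 0.304504 = 1.341373
N(d₁) = 0.950105,  N(d₂) = 0.910100,  e^(−rT) = 0.964812
E₀ = V₀·N(d₁) − D·e^(−rT)·N(d₂)
   = 373.1896·0.950105 − 245.4502·0.964812·0.910100 = 139.045706
B₀ = V₀ − E₀ = 373.1896 − 139.045706 = 234.143894
spread = −(1/T)·ln(B₀/D) − r = −(1/4.4778)·ln(234.143894/245.4502) − 0.0080 = 0.00253156
in basis points: 0.00253156 × 10⁴ = 25.3156 bp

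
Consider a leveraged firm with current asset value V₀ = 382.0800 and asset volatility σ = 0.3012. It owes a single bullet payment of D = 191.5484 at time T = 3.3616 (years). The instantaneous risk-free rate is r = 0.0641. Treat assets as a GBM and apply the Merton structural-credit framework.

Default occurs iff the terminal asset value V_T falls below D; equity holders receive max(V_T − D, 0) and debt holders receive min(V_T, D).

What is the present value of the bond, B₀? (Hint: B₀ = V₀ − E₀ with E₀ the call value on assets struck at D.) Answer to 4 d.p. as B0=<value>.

B0=151.6652

d₁ = [ln(V₀/D) + (r + σ²/2)T] / (σ√T)
   = [ln(382.0800/191.5484) + (0.0641 + 0.5·0.3012²)·3.3616] / (0.3012·√3.3616)
   = [0.690489 + 0.367963] / 0.552240 = 1.916653
d₂ = d₁ − σ√T = 1.916653 − 0.552240 = 1.364413
N(d₁) = 0.972359,  N(d₂) = 0.913781,  e^(−rT) = 0.806156
E₀ = V₀·N(d₁) − D·e^(−rT)·N(d₂)
   = 382.0800·0.972359 − 191.5484·0.806156·0.913781 = 230.414838
B₀ = V₀ − E₀ = 382.0800 − 230.414838 = 151.665162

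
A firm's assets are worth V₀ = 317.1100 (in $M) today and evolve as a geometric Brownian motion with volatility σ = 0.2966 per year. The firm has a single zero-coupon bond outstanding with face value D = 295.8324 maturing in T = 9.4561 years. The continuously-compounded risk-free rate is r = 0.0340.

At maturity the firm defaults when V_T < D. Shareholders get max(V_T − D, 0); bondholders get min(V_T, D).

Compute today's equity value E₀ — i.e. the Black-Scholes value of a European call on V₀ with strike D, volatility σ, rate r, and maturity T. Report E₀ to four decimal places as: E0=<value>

d₁ = [ln(V₀/D) + (r + σ²/2)T] / (σ√T)
   = [ln(317.1100/295.8324) + (0.0340 + 0.5·0.2966²)·9.4561] / (0.2966·√9.4561)
   = [0.069456 + 0.737441] / 0.912068 = 0.884690
d₂ = d₁ − σ√T = 0.884690 − 0.912068 = -0.027378
N(d₁) = 0.811838,  N(d₂) = 0.489079,  e^(−rT) = 0.725055
E₀ = V₀·N(d₁) − D·e^(−rT)·N(d₂)
   = 317.1100·0.811838 − 295.8324·0.725055·0.489079 = 152.537016

E0=152.5370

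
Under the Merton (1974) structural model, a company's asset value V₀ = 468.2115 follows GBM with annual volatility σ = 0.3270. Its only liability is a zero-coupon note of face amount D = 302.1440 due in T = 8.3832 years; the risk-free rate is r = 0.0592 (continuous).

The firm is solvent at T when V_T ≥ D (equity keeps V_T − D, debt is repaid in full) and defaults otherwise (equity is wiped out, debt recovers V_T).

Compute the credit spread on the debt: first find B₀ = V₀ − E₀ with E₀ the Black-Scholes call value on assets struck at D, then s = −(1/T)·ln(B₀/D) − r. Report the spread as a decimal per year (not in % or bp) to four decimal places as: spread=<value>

d₁ = [ln(V₀/D) + (r + σ²/2)T] / (σ√T)
   = [ln(468.2115/302.1440) + (0.0592 + 0.5·0.3270²)·8.3832] / (0.3270·√8.3832)
   = [0.438016 + 0.944489] / 0.946788 = 1.460206
d₂ = d₁ − σ√T = 1.460206 − 0.946788 = 0.513418
N(d₁) = 0.927883,  N(d₂) = 0.696171,  e^(−rT) = 0.608788
E₀ = V₀·N(d₁) − D·e^(−rT)·N(d₂)
   = 468.2115·0.927883 − 302.1440·0.608788·0.696171 = 306.390889
B₀ = V₀ − E₀ = 468.2115 − 306.390889 = 161.820611
spread = −(1/T)·ln(B₀/D) − r = −(1/8.3832)·ln(161.820611/302.1440) − 0.0592 = 0.01528413

spread=0.0153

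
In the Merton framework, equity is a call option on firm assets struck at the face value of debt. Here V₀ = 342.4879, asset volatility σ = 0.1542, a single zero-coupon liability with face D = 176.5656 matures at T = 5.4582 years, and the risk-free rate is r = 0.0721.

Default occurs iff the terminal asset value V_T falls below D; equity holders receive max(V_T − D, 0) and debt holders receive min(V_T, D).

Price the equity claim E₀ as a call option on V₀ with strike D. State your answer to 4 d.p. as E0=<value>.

E0=223.3998

d₁ = [ln(V₀/D) + (r + σ²/2)T] / (σ√T)
   = [ln(342.4879/176.5656) + (0.0721 + 0.5·0.1542²)·5.4582] / (0.1542·√5.4582)
   = [0.662544 + 0.458428] / 0.360254 = 3.111613
d₂ = d₁ − σ√T = 3.111613 − 0.360254 = 2.751358
N(d₁) = 0.999070,  N(d₂) = 0.997033,  e^(−rT) = 0.674667
E₀ = V₀·N(d₁) − D·e^(−rT)·N(d₂)
   = 342.4879·0.999070 − 176.5656·0.674667·0.997033 = 223.399796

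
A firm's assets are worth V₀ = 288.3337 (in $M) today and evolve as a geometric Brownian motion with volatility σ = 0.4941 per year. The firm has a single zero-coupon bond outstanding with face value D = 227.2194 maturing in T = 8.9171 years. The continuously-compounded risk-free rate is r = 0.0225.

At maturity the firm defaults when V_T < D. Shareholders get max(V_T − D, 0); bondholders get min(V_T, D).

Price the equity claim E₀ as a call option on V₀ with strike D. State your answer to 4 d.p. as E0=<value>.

E0=183.6724

d₁ = [ln(V₀/D) + (r + σ²/2)T] / (σ√T)
   = [ln(288.3337/227.2194) + (0.0225 + 0.5·0.4941²)·8.9171] / (0.4941·√8.9171)
   = [0.238202 + 1.289122] / 1.475457 = 1.035153
d₂ = d₁ − σ√T = 1.035153 − 1.475457 = -0.440304
N(d₁) = 0.849701,  N(d₂) = 0.329858,  e^(−rT) = 0.818211
E₀ = V₀·N(d₁) − D·e^(−rT)·N(d₂)
   = 288.3337·0.849701 − 227.2194·0.818211·0.329858 = 183.672406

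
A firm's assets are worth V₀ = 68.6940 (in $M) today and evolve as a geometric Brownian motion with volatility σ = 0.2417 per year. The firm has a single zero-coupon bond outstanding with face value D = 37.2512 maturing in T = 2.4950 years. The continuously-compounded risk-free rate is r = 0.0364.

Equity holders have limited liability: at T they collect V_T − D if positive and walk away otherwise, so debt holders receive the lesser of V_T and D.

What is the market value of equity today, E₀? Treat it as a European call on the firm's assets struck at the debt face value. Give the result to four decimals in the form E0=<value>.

d₁ = [ln(V₀/D) + (r + σ²/2)T] / (σ√T)
   = [ln(68.6940/37.2512) + (0.0364 + 0.5·0.2417²)·2.4950] / (0.2417·√2.4950)
   = [0.611978 + 0.163696] / 0.381779 = 2.031734
d₂ = d₁ − σ√T = 2.031734 − 0.381779 = 1.649955
N(d₁) = 0.978910,  N(d₂) = 0.950524,  e^(−rT) = 0.913184
E₀ = V₀·N(d₁) − D·e^(−rT)·N(d₂)
   = 68.6940·0.978910 − 37.2512·0.913184·0.950524 = 34.911064

E0=34.9111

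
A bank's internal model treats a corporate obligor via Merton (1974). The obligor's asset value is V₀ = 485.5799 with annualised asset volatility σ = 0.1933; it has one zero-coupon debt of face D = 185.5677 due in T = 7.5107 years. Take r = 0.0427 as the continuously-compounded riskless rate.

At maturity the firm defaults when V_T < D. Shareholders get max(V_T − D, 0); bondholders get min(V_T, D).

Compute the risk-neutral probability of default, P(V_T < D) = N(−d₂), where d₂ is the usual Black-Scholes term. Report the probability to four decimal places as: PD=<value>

d₁ = [ln(V₀/D) + (r + σ²/2)T] / (σ√T)
   = [ln(485.5799/185.5677) + (0.0427 + 0.5·0.1933²)·7.5107] / (0.1933·√7.5107)
   = [0.961924 + 0.461025] / 0.529751 = 2.686070
d₂ = d₁ − σ√T = 2.686070 − 0.529751 = 2.156319
risk-neutral PD = N(−d₂) = N(-2.156319) = 0.015529

PD=0.0155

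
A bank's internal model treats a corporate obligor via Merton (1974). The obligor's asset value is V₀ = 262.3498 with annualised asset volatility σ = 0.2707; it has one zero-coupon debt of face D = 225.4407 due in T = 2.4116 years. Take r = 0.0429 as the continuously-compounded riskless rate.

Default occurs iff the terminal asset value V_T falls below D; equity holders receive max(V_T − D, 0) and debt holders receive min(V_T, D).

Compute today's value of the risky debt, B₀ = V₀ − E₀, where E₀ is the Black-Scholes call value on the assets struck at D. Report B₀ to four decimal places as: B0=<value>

d₁ = [ln(V₀/D) + (r + σ²/2)T] / (σ√T)
   = [ln(262.3498/225.4407) + (0.0429 + 0.5·0.2707²)·2.4116] / (0.2707·√2.4116)
   = [0.151622 + 0.191817] / 0.420379 = 0.816974
d₂ = d₁ − σ√T = 0.816974 − 0.420379 = 0.396595
N(d₁) = 0.793028,  N(d₂) = 0.654167,  e^(−rT) = 0.901714
E₀ = V₀·N(d₁) − D·e^(−rT)·N(d₂)
   = 262.3498·0.793028 − 225.4407·0.901714·0.654167 = 75.069751
B₀ = V₀ − E₀ = 262.3498 − 75.069751 = 187.280049

B0=187.2800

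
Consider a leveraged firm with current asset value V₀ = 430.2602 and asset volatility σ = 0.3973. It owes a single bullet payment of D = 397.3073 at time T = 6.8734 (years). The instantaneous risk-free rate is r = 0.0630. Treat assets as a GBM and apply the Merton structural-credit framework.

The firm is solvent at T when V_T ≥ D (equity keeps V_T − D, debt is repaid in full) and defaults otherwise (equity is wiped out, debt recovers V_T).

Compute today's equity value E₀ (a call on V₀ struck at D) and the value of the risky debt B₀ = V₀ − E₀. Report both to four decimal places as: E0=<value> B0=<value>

E0=237.4464 B0=192.8138

d₁ = [ln(V₀/D) + (r + σ²/2)T] / (σ√T)
   = [ln(430.2602/397.3073) + (0.0630 + 0.5·0.3973²)·6.8734] / (0.3973·√6.8734)
   = [0.079680 + 0.975498] / 1.041608 = 1.013028
d₂ = d₁ − σ√T = 1.013028 − 1.041608 = -0.028580
N(d₁) = 0.844477,  N(d₂) = 0.488600,  e^(−rT) = 0.648545
E₀ = V₀·N(d₁) − D·e^(−rT)·N(d₂)
   = 430.2602·0.844477 − 397.3073·0.648545·0.488600 = 237.446411
B₀ = V₀ − E₀ = 430.2602 − 237.446411 = 192.813789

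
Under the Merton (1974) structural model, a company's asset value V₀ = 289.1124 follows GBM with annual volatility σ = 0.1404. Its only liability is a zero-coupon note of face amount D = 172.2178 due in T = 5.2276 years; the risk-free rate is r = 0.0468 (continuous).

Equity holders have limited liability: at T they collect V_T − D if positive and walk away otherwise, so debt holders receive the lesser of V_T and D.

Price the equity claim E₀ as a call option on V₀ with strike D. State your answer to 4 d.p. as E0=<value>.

E0=154.4532

d₁ = [ln(V₀/D) + (r + σ²/2)T] / (σ√T)
   = [ln(289.1124/172.2178) + (0.0468 + 0.5·0.1404²)·5.2276] / (0.1404·√5.2276)
   = [0.518056 + 0.296175] / 0.321010 = 2.536468
d₂ = d₁ − σ√T = 2.536468 − 0.321010 = 2.215458
N(d₁) = 0.994401,  N(d₂) = 0.986636,  e^(−rT) = 0.782977
E₀ = V₀·N(d₁) − D·e^(−rT)·N(d₂)
   = 289.1124·0.994401 − 172.2178·0.782977·0.986636 = 154.453169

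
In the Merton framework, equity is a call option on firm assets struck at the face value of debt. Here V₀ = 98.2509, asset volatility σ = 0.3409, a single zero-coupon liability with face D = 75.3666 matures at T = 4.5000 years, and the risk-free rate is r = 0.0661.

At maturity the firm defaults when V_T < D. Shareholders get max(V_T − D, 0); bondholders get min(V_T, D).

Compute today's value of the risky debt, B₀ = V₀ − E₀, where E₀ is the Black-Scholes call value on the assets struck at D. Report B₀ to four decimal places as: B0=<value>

d₁ = [ln(V₀/D) + (r + σ²/2)T] / (σ√T)
   = [ln(98.2509/75.3666) + (0.0661 + 0.5·0.3409²)·4.5000] / (0.3409·√4.5000)
   = [0.265160 + 0.558929] / 0.723158 = 1.139570
d₂ = d₁ − σ√T = 1.139570 − 0.723158 = 0.416412
N(d₁) = 0.872767,  N(d₂) = 0.661446,  e^(−rT) = 0.742710
E₀ = V₀·N(d₁) − D·e^(−rT)·N(d₂)
   = 98.2509·0.872767 − 75.3666·0.742710·0.661446 = 48.725411
B₀ = V₀ − E₀ = 98.2509 − 48.725411 = 49.525489

B0=49.5255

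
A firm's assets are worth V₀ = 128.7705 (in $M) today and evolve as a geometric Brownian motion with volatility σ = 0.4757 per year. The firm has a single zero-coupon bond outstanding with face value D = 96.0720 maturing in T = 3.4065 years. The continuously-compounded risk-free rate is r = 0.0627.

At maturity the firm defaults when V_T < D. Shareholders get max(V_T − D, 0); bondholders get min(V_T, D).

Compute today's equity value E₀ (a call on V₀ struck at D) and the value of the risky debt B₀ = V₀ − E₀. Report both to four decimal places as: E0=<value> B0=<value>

E0=65.7783 B0=62.9922

d₁ = [ln(V₀/D) + (r + σ²/2)T] / (σ√T)
   = [ln(128.7705/96.0720) + (0.0627 + 0.5·0.4757²)·3.4065] / (0.4757·√3.4065)
   = [0.292934 + 0.599017] / 0.877986 = 1.015906
d₂ = d₁ − σ√T = 1.015906 − 0.877986 = 0.137920
N(d₁) = 0.845163,  N(d₂) = 0.554848,  e^(−rT) = 0.807681
E₀ = V₀·N(d₁) − D·e^(−rT)·N(d₂)
   = 128.7705·0.845163 − 96.0720·0.807681·0.554848 = 65.778276
B₀ = V₀ − E₀ = 128.7705 − 65.778276 = 62.992224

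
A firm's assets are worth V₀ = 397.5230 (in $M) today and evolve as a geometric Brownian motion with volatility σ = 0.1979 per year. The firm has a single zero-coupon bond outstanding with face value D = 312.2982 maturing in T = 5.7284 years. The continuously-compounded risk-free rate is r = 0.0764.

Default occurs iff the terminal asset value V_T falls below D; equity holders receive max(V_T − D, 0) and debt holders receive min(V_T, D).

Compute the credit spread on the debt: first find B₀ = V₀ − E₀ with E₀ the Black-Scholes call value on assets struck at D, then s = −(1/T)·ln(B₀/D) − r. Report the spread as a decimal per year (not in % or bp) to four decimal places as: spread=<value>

spread=0.0039

d₁ = [ln(V₀/D) + (r + σ²/2)T] / (σ√T)
   = [ln(397.5230/312.2982) + (0.0764 + 0.5·0.1979²)·5.7284] / (0.1979·√5.7284)
   = [0.241294 + 0.549824] / 0.473655 = 1.670241
d₂ = d₁ − σ√T = 1.670241 − 0.473655 = 1.196586
N(d₁) = 0.952564,  N(d₂) = 0.884266,  e^(−rT) = 0.645552
E₀ = V₀·N(d₁) − D·e^(−rT)·N(d₂)
   = 397.5230·0.952564 − 312.2982·0.645552·0.884266 = 200.394008
B₀ = V₀ − E₀ = 397.5230 − 200.394008 = 197.128992
spread = −(1/T)·ln(B₀/D) − r = −(1/5.7284)·ln(197.128992/312.2982) − 0.0764 = 0.00391915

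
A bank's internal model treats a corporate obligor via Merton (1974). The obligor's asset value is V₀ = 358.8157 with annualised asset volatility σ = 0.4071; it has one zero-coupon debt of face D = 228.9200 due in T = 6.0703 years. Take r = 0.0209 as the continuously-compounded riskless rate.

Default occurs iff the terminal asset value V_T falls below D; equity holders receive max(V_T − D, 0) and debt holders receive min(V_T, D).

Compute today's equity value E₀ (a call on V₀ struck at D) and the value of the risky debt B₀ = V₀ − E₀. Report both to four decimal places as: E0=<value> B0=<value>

E0=201.5475 B0=157.2682

d₁ = [ln(V₀/D) + (r + σ²/2)T] / (σ√T)
   = [ln(358.8157/228.9200) + (0.0209 + 0.5·0.4071²)·6.0703] / (0.4071·√6.0703)
   = [0.449436 + 0.629886] / 1.003012 = 1.076081
d₂ = d₁ − σ√T = 1.076081 − 1.003012 = 0.073069
N(d₁) = 0.859054,  N(d₂) = 0.529124,  e^(−rT) = 0.880849
E₀ = V₀·N(d₁) − D·e^(−rT)·N(d₂)
   = 358.8157·0.859054 − 228.9200·0.880849·0.529124 = 201.547533
B₀ = V₀ − E₀ = 358.8157 − 201.547533 = 157.268167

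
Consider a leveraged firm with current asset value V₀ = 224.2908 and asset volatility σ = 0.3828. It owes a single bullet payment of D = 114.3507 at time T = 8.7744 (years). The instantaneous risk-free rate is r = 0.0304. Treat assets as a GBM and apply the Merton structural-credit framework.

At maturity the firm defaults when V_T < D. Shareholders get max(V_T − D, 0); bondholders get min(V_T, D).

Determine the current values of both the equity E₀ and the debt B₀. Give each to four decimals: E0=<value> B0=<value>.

d₁ = [ln(V₀/D) + (r + σ²/2)T] / (σ√T)
   = [ln(224.2908/114.3507) + (0.0304 + 0.5·0.3828²)·8.7744] / (0.3828·√8.7744)
   = [0.673673 + 0.909624] / 1.133915 = 1.396310
d₂ = d₁ − σ√T = 1.396310 − 1.133915 = 0.262394
N(d₁) = 0.918689,  N(d₂) = 0.603491,  e^(−rT) = 0.765871
E₀ = V₀·N(d₁) − D·e^(−rT)·N(d₂)
   = 224.2908·0.918689 − 114.3507·0.765871·0.603491 = 153.201097
B₀ = V₀ − E₀ = 224.2908 − 153.201097 = 71.089703

E0=153.2011 B0=71.0897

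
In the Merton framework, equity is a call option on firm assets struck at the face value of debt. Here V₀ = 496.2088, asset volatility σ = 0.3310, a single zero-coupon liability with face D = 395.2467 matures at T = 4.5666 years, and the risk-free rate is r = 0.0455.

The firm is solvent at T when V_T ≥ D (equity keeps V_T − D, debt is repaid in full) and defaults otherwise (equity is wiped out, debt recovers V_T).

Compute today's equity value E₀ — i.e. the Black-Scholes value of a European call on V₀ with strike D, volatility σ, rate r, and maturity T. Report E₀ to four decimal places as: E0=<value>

d₁ = [ln(V₀/D) + (r + σ²/2)T] / (σ√T)
   = [ln(496.2088/395.2467) + (0.0455 + 0.5·0.3310²)·4.5666] / (0.3310·√4.5666)
   = [0.227487 + 0.457941] / 0.707334 = 0.969030
d₂ = d₁ − σ√T = 0.969030 − 0.707334 = 0.261696
N(d₁) = 0.833735,  N(d₂) = 0.603222,  e^(−rT) = 0.812385
E₀ = V₀·N(d₁) − D·e^(−rT)·N(d₂)
   = 496.2088·0.833735 − 395.2467·0.812385·0.603222 = 220.016377

E0=220.0164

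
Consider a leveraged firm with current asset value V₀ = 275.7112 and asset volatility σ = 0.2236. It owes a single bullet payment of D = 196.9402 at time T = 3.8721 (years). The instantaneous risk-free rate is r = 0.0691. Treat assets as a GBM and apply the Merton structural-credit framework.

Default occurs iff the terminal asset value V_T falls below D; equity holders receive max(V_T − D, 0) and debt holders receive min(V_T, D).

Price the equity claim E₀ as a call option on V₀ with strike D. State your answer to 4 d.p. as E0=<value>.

E0=128.4361

d₁ = [ln(V₀/D) + (r + σ²/2)T] / (σ√T)
   = [ln(275.7112/196.9402) + (0.0691 + 0.5·0.2236²)·3.8721] / (0.2236·√3.8721)
   = [0.336454 + 0.364359] / 0.439992 = 1.592784
d₂ = d₁ − σ√T = 1.592784 − 0.439992 = 1.152791
N(d₁) = 0.944396,  N(d₂) = 0.875502,  e^(−rT) = 0.765243
E₀ = V₀·N(d₁) − D·e^(−rT)·N(d₂)
   = 275.7112·0.944396 − 196.9402·0.765243·0.875502 = 128.436115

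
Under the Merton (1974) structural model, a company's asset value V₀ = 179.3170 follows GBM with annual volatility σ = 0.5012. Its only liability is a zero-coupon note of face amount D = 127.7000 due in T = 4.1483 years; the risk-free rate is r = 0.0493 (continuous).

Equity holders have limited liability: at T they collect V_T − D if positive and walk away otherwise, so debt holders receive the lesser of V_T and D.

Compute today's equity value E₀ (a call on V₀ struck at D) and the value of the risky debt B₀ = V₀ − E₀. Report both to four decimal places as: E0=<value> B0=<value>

E0=99.7312 B0=79.5858

d₁ = [ln(V₀/D) + (r + σ²/2)T] / (σ√T)
   = [ln(179.3170/127.7000) + (0.0493 + 0.5·0.5012²)·4.1483] / (0.5012·√4.1483)
   = [0.339471 + 0.725541] / 1.020813 = 1.043298
d₂ = d₁ − σ√T = 1.043298 − 1.020813 = 0.022485
N(d₁) = 0.851595,  N(d₂) = 0.508970,  e^(−rT) = 0.815046
E₀ = V₀·N(d₁) − D·e^(−rT)·N(d₂)
   = 179.3170·0.851595 − 127.7000·0.815046·0.508970 = 99.731213
B₀ = V₀ − E₀ = 179.3170 − 99.731213 = 79.585787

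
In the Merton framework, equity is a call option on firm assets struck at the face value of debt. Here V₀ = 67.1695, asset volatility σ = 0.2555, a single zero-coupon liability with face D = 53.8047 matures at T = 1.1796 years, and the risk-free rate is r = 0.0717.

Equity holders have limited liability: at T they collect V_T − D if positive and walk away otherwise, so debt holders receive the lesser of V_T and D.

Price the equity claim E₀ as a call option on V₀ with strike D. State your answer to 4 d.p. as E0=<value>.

d₁ = [ln(V₀/D) + (r + σ²/2)T] / (σ√T)
   = [ln(67.1695/53.8047) + (0.0717 + 0.5·0.2555²)·1.1796] / (0.2555·√1.1796)
   = [0.221858 + 0.123080] / 0.277497 = 1.243034
d₂ = d₁ − σ√T = 1.243034 − 0.277497 = 0.965537
N(d₁) = 0.893072,  N(d₂) = 0.832862,  e^(−rT) = 0.918901
E₀ = V₀·N(d₁) − D·e^(−rT)·N(d₂)
   = 67.1695·0.893072 − 53.8047·0.918901·0.832862 = 18.809548

E0=18.8095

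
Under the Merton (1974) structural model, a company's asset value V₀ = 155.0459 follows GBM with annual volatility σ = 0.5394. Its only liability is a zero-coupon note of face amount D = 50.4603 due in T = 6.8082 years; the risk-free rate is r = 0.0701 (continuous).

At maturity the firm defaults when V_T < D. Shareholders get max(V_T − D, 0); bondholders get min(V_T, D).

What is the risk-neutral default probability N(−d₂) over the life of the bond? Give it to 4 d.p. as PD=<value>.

PD=0.3325

d₁ = [ln(V₀/D) + (r + σ²/2)T] / (σ√T)
   = [ln(155.0459/50.4603) + (0.0701 + 0.5·0.5394²)·6.8082] / (0.5394·√6.8082)
   = [1.122534 + 1.467686] / 1.407431 = 1.840389
d₂ = d₁ − σ√T = 1.840389 − 1.407431 = 0.432958
risk-neutral PD = N(−d₂) = N(-0.432958) = 0.332523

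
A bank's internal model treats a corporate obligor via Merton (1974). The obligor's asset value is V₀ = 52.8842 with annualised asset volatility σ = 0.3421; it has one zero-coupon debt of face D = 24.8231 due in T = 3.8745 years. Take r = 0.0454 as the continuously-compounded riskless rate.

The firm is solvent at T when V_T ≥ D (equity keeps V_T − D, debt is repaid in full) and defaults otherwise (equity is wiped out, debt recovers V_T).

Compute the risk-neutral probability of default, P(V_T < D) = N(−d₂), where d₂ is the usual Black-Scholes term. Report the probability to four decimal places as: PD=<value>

d₁ = [ln(V₀/D) + (r + σ²/2)T] / (σ√T)
   = [ln(52.8842/24.8231) + (0.0454 + 0.5·0.3421²)·3.8745] / (0.3421·√3.8745)
   = [0.756330 + 0.402623] / 0.673381 = 1.721096
d₂ = d₁ − σ√T = 1.721096 − 0.673381 = 1.047715
risk-neutral PD = N(−d₂) = N(-1.047715) = 0.147385

PD=0.1474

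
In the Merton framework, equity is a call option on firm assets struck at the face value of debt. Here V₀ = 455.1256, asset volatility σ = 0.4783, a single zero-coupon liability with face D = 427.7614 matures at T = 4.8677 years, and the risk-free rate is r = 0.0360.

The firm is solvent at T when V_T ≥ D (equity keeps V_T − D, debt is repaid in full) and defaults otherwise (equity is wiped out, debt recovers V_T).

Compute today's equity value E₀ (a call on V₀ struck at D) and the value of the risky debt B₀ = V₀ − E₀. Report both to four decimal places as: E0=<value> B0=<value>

d₁ = [ln(V₀/D) + (r + σ²/2)T] / (σ√T)
   = [ln(455.1256/427.7614) + (0.0360 + 0.5·0.4783²)·4.8677] / (0.4783·√4.8677)
   = [0.062008 + 0.732031] / 1.055267 = 0.752453
d₂ = d₁ − σ√T = 0.752453 − 1.055267 = -0.302813
N(d₁) = 0.774111,  N(d₂) = 0.381016,  e^(−rT) = 0.839258
E₀ = V₀·N(d₁) − D·e^(−rT)·N(d₂)
   = 455.1256·0.774111 − 427.7614·0.839258·0.381016 = 215.532061
B₀ = V₀ − E₀ = 455.1256 − 215.532061 = 239.593539

E0=215.5321 B0=239.5935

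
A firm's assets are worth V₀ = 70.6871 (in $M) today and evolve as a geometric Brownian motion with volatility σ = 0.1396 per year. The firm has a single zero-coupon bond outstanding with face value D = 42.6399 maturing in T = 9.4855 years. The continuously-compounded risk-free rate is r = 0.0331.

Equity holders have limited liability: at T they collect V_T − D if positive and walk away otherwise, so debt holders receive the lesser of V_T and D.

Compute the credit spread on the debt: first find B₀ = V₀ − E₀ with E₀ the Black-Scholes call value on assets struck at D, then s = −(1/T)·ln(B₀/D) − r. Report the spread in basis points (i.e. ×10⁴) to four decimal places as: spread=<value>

d₁ = [ln(V₀/D) + (r + σ²/2)T] / (σ√T)
   = [ln(70.6871/42.6399) + (0.0331 + 0.5·0.1396²)·9.4855] / (0.1396·√9.4855)
   = [0.505473 + 0.406398] / 0.429948 = 2.120887
d₂ = d₁ − σ√T = 2.120887 − 0.429948 = 1.690939
N(d₁) = 0.983034,  N(d₂) = 0.954576,  e^(−rT) = 0.730541
E₀ = V₀·N(d₁) − D·e^(−rT)·N(d₂)
   = 70.6871·0.983034 − 42.6399·0.730541·0.954576 = 39.752628
B₀ = V₀ − E₀ = 70.6871 − 39.752628 = 30.934472
spread = −(1/T)·ln(B₀/D) − r = −(1/9.4855)·ln(30.934472/42.6399) − 0.0331 = 0.00073262
in basis points: 0.00073262 × 10⁴ = 7.3262 bp

spread=7.3262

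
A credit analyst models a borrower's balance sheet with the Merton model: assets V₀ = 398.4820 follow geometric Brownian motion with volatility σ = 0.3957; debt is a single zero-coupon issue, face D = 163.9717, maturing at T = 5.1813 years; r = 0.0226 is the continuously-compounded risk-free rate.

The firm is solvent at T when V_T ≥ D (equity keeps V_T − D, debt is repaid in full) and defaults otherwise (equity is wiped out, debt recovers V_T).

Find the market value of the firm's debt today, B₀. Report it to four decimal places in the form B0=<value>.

d₁ = [ln(V₀/D) + (r + σ²/2)T] / (σ√T)
   = [ln(398.4820/163.9717) + (0.0226 + 0.5·0.3957²)·5.1813] / (0.3957·√5.1813)
   = [0.887968 + 0.522737] / 0.900711 = 1.566214
d₂ = d₁ − σ√T = 1.566214 − 0.900711 = 0.665503
N(d₁) = 0.941351,  N(d₂) = 0.747136,  e^(−rT) = 0.889499
E₀ = V₀·N(d₁) − D·e^(−rT)·N(d₂)
   = 398.4820·0.941351 − 163.9717·0.889499·0.747136 = 266.139657
B₀ = V₀ − E₀ = 398.4820 − 266.139657 = 132.342343

B0=132.3423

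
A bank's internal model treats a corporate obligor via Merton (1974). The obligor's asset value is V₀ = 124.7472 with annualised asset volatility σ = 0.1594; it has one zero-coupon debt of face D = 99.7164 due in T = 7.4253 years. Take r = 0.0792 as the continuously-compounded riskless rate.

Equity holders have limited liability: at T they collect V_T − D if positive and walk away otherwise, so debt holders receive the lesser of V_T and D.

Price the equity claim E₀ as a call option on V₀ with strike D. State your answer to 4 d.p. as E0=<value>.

d₁ = [ln(V₀/D) + (r + σ²/2)T] / (σ√T)
   = [ln(124.7472/99.7164) + (0.0792 + 0.5·0.1594²)·7.4253] / (0.1594·√7.4253)
   = [0.223959 + 0.682416] / 0.434355 = 2.086713
d₂ = d₁ − σ√T = 2.086713 − 0.434355 = 1.652357
N(d₁) = 0.981543,  N(d₂) = 0.950769,  e^(−rT) = 0.555391
E₀ = V₀·N(d₁) − D·e^(−rT)·N(d₂)
   = 124.7472·0.981543 − 99.7164·0.555391·0.950769 = 69.789672

E0=69.7897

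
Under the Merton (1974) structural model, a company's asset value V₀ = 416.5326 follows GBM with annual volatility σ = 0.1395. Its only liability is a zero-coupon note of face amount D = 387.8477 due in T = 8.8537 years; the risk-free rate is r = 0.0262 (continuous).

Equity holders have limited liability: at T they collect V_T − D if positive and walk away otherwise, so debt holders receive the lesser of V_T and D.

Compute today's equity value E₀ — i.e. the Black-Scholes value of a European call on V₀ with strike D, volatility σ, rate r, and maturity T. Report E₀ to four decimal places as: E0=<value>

E0=128.8771

d₁ = [ln(V₀/D) + (r + σ²/2)T] / (σ√T)
   = [ln(416.5326/387.8477) + (0.0262 + 0.5·0.1395²)·8.8537] / (0.1395·√8.8537)
   = [0.071352 + 0.318115] / 0.415085 = 0.938282
d₂ = d₁ − σ√T = 0.938282 − 0.415085 = 0.523198
N(d₁) = 0.825950,  N(d₂) = 0.699582,  e^(−rT) = 0.792972
E₀ = V₀·N(d₁) − D·e^(−rT)·N(d₂)
   = 416.5326·0.825950 − 387.8477·0.792972·0.699582 = 128.877148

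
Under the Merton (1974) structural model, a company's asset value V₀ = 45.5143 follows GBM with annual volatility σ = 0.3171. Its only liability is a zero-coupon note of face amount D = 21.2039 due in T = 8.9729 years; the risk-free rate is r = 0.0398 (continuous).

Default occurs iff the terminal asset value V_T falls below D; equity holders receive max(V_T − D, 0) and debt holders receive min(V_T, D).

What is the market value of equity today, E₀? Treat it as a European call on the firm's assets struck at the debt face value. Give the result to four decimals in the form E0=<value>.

d₁ = [ln(V₀/D) + (r + σ²/2)T] / (σ√T)
   = [ln(45.5143/21.2039) + (0.0398 + 0.5·0.3171²)·8.9729] / (0.3171·√8.9729)
   = [0.763841 + 0.808245] / 0.949867 = 1.655060
d₂ = d₁ − σ√T = 1.655060 − 0.949867 = 0.705193
N(d₁) = 0.951044,  N(d₂) = 0.759655,  e^(−rT) = 0.699688
E₀ = V₀·N(d₁) − D·e^(−rT)·N(d₂)
   = 45.5143·0.951044 − 21.2039·0.699688·0.759655 = 32.015773

E0=32.0158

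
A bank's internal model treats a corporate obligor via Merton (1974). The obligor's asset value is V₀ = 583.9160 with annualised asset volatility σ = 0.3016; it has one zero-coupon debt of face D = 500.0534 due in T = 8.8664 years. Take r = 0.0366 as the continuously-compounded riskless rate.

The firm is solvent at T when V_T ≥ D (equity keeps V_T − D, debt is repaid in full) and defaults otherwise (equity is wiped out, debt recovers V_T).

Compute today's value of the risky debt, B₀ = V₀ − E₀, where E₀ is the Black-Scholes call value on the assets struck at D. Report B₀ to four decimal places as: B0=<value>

d₁ = [ln(V₀/D) + (r + σ²/2)T] / (σ√T)
   = [ln(583.9160/500.0534) + (0.0366 + 0.5·0.3016²)·8.8664] / (0.3016·√8.8664)
   = [0.155042 + 0.727765] / 0.898059 = 0.983017
d₂ = d₁ − σ√T = 0.983017 − 0.898059 = 0.084958
N(d₁) = 0.837201,  N(d₂) = 0.533853,  e^(−rT) = 0.722881
E₀ = V₀·N(d₁) − D·e^(−rT)·N(d₂)
   = 583.9160·0.837201 − 500.0534·0.722881·0.533853 = 295.878141
B₀ = V₀ − E₀ = 583.9160 − 295.878141 = 288.037859

B0=288.0379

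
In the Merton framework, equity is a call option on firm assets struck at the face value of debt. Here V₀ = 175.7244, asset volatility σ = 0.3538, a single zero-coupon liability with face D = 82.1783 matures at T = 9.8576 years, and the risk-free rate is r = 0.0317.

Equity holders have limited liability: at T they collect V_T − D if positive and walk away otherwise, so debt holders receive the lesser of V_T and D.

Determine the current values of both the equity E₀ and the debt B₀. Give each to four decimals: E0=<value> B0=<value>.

E0=124.8238 B0=50.9006

d₁ = [ln(V₀/D) + (r + σ²/2)T] / (σ√T)
   = [ln(175.7244/82.1783) + (0.0317 + 0.5·0.3538²)·9.8576] / (0.3538·√9.8576)
   = [0.760026 + 0.929446] / 1.110819 = 1.520924
d₂ = d₁ − σ√T = 1.520924 − 1.110819 = 0.410104
N(d₁) = 0.935860,  N(d₂) = 0.659135,  e^(−rT) = 0.731626
E₀ = V₀·N(d₁) − D·e^(−rT)·N(d₂)
   = 175.7244·0.935860 − 82.1783·0.731626·0.659135 = 124.823823
B₀ = V₀ − E₀ = 175.7244 − 124.823823 = 50.900577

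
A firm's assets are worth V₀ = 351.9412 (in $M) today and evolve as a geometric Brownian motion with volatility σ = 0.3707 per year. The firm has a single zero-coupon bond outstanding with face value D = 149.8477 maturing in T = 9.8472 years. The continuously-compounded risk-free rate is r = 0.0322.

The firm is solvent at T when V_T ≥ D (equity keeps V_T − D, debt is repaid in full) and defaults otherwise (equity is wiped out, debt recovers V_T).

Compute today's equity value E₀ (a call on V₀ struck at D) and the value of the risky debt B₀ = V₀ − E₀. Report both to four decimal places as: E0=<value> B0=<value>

d₁ = [ln(V₀/D) + (r + σ²/2)T] / (σ√T)
   = [ln(351.9412/149.8477) + (0.0322 + 0.5·0.3707²)·9.8472] / (0.3707·√9.8472)
   = [0.853845 + 0.993674] / 1.163266 = 1.588217
d₂ = d₁ − σ√T = 1.588217 − 1.163266 = 0.424951
N(d₁) = 0.943881,  N(d₂) = 0.664564,  e^(−rT) = 0.728273
E₀ = V₀·N(d₁) − D·e^(−rT)·N(d₂)
   = 351.9412·0.943881 − 149.8477·0.728273·0.664564 = 259.666900
B₀ = V₀ − E₀ = 351.9412 − 259.666900 = 92.274300

E0=259.6669 B0=92.2743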